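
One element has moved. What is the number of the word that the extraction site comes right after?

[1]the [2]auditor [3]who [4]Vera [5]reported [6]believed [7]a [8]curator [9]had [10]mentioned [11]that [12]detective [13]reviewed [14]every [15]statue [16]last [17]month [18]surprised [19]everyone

5

The displaced element is "the auditor" (word 2).
It is linked across 1 clause boundary (Ø).
It functions as the subject of "believed", so the gap sits immediately after word 5 ("reported").
Base order: Vera reported that the auditor believed a curator had mentioned that detective reviewed every statue last month.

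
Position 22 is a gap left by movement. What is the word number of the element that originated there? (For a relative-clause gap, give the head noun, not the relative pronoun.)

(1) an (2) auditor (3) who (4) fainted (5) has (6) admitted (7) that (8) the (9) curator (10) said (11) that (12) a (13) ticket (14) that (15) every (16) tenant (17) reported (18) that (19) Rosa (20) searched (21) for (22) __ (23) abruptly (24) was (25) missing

13

The gap at 22 is the prepositional object of "searched", inside a relative clause.
The relative pronoun is "that" (word 14); it is bound by the head noun immediately before it.
Its filler is the head noun "ticket", at word 13.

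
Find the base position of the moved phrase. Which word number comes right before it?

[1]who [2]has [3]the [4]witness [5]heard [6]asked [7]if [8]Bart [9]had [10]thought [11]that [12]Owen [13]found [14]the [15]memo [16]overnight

5

The displaced element is "who" (word 1).
It is linked across 1 clause boundary (Ø).
It functions as the subject of "asked", so the gap sits immediately after word 5 ("heard").
Base order: The witness has heard that who asked if Bart had thought that Owen found the memo overnight.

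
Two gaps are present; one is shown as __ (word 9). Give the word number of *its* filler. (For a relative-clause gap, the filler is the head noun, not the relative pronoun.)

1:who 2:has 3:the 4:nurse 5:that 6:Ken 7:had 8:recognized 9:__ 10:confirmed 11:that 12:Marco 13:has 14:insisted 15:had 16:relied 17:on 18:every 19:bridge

4

The marked gap is inside the relative clause, the direct object of "recognized".
Its filler is the head noun "nurse" (via "that"), at word 4.
(The other dependency links word 1 to a gap after word 14.)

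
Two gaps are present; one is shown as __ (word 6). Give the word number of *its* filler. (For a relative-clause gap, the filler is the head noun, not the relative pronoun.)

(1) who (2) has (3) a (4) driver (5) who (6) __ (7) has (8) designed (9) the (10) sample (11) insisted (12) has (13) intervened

4

The marked gap is inside the relative clause, the subject of "designed".
Its filler is the head noun "driver" (via "who"), at word 4.
(The other dependency links word 1 to a gap after word 11.)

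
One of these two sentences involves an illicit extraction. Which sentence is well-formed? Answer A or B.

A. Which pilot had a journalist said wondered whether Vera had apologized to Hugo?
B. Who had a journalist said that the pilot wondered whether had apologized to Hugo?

In B, the wh-phrase is extracted from inside a wh-island (introduced by "whether"), which blocks movement.
In A, the extraction path crosses only that-complement boundaries, which are transparent.
So A is grammatical.

A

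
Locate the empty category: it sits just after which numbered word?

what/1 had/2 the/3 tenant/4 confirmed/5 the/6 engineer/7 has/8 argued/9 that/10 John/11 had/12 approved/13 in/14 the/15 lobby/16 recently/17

The displaced element is "what" (word 1).
It is linked across 2 clause boundaries (Ø → that).
It functions as the direct object of "approved", so the gap sits immediately after word 13 ("approved").
Base order: The tenant had confirmed the engineer has argued that John had approved what in the lobby recently.

13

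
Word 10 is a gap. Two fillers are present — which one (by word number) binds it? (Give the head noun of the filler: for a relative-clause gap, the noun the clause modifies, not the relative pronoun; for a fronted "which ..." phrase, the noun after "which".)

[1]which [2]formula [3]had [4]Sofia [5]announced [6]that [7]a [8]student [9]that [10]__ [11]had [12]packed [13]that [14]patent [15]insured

8

The marked gap is inside the relative clause, the subject of "packed".
Its filler is the head noun "student" (via "that"), at word 8.
(The other dependency links word 2 to a gap after word 15.)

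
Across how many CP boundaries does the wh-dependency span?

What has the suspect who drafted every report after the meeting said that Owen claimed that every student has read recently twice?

"what" is extracted from the object of "read".
Boundaries crossed, outermost first: [that], [that] — 2 in total.

2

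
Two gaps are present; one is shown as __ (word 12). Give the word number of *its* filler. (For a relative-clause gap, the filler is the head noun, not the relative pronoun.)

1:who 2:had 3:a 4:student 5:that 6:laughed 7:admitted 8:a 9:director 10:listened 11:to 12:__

1

The marked gap is the object of the preposition "to" of "listened".
Its filler is the fronted wh-phrase "who", at word 1.
(The other dependency links word 4 to a gap after word 5.)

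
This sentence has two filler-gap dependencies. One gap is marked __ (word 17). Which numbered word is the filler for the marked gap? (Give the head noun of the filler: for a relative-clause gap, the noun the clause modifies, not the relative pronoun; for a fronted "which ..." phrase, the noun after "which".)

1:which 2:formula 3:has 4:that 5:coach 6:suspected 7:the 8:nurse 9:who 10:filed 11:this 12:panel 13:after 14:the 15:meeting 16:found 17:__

2

The marked gap is the direct object of "found".
Its filler is the fronted wh-phrase "which formula", at word 2.
(The other dependency links word 8 to a gap after word 9.)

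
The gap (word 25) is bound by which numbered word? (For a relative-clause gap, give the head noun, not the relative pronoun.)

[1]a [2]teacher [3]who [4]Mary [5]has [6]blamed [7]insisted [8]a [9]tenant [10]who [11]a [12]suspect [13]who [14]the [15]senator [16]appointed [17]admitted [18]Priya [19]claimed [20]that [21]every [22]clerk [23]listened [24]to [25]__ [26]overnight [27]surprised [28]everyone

9

The gap at 25 is the prepositional object of "listened", inside a relative clause.
The relative pronoun is "who" (word 10); it is bound by the head noun immediately before it.
Its filler is the head noun "tenant", at word 9.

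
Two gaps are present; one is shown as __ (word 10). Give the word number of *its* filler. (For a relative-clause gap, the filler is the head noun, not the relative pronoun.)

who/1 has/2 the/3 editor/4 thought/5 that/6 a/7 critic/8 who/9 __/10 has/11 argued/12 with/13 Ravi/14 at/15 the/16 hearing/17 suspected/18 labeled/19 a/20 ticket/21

8

The marked gap is inside the relative clause, the subject of "argued".
Its filler is the head noun "critic" (via "who"), at word 8.
(The other dependency links word 1 to a gap after word 18.)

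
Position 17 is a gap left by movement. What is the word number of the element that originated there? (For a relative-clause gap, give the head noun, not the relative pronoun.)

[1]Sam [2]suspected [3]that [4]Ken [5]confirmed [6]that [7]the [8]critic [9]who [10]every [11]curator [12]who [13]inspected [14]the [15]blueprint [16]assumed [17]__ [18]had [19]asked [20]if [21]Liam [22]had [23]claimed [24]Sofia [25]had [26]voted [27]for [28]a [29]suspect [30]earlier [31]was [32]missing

The gap at 17 is the subject of "asked", inside a relative clause.
The relative pronoun is "who" (word 9); it is bound by the head noun immediately before it.
Its filler is the head noun "critic", at word 8.

8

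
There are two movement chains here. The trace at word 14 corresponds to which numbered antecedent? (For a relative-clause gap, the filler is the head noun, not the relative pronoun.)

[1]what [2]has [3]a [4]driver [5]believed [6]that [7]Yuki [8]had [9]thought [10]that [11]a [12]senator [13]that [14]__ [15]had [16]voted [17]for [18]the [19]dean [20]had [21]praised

12

The marked gap is inside the relative clause, the subject of "voted".
Its filler is the head noun "senator" (via "that"), at word 12.
(The other dependency links word 1 to a gap after word 21.)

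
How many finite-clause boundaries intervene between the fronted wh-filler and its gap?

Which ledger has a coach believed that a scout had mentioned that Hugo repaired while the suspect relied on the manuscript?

"which ledger" is extracted from the object of "repaired".
Boundaries crossed, outermost first: [that], [that] — 2 in total.

2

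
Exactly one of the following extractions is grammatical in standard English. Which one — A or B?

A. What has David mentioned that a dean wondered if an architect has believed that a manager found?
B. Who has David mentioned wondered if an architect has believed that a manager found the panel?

B

In A, the wh-phrase is extracted from inside a wh-island (introduced by "if"), which blocks movement.
In B, the extraction path crosses only that-complement boundaries, which are transparent.
So B is grammatical.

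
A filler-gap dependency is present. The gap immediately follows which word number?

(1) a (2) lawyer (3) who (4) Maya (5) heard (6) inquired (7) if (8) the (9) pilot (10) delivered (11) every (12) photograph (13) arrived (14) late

The displaced element is "a lawyer" (word 2).
It is linked across 1 clause boundary (Ø).
It functions as the subject of "inquired", so the gap sits immediately after word 5 ("heard").
Base order: Maya heard that a lawyer inquired if the pilot delivered every photograph.

5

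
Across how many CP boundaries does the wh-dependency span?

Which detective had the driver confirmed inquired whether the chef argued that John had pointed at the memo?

1

"which detective" is extracted from the subject of "inquired".
Boundaries crossed, outermost first: [Ø] — 1 in total.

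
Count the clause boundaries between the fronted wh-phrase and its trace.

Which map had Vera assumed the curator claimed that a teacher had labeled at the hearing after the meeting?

2

"which map" is extracted from the object of "labeled".
Boundaries crossed, outermost first: [Ø], [that] — 2 in total.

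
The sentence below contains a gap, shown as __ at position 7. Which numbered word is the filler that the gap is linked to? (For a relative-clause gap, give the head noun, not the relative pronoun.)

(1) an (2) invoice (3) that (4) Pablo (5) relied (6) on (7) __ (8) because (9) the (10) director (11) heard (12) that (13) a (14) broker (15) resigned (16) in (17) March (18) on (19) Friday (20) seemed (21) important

2

The gap at 7 is the prepositional object of "relied", inside a relative clause.
The relative pronoun is "that" (word 3); it is bound by the head noun immediately before it.
Its filler is the head noun "invoice", at word 2.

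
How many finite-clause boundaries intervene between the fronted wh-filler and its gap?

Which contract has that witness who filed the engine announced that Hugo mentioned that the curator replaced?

"which contract" is extracted from the object of "replaced".
Boundaries crossed, outermost first: [that], [that] — 2 in total.

2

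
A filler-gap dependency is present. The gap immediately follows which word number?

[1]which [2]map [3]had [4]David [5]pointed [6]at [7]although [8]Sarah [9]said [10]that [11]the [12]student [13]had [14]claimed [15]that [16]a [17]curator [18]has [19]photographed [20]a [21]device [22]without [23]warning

6

The displaced element is "which map" (word 2).
It functions as the object of the preposition "at" of "pointed", so the gap sits immediately after word 6 ("at").
Base order: David had pointed at which map although Sarah said that the student had claimed that a curator has photographed a device without warning.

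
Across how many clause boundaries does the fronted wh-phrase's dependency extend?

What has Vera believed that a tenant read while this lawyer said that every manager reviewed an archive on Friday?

1

"what" is extracted from the object of "read".
Boundaries crossed, outermost first: [that] — 1 in total.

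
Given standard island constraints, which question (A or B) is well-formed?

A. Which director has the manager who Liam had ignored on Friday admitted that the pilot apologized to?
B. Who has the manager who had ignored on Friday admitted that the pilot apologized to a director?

A

In B, the wh-phrase is extracted from inside a complex-NP island (relative clause) (introduced by "who"), which blocks movement.
In A, the extraction path crosses only that-complement boundaries, which are transparent.
So A is grammatical.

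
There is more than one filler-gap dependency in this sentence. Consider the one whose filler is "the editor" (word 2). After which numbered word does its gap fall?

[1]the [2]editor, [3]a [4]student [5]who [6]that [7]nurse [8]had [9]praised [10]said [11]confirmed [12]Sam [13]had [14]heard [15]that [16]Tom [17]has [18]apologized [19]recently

The displaced element is "the editor" (word 2).
It is linked across 1 clause boundary (Ø).
It functions as the subject of "confirmed", so the gap sits immediately after word 10 ("said").
Base order: A student who that nurse had praised said the editor confirmed Sam had heard that Tom has apologized recently.

10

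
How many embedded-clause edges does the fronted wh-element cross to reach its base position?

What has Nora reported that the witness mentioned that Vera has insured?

"what" is extracted from the object of "insured".
Boundaries crossed, outermost first: [that], [that] — 2 in total.

2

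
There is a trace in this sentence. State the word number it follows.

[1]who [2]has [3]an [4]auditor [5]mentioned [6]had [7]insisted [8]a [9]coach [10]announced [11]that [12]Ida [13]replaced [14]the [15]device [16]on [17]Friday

5

The displaced element is "who" (word 1).
It is linked across 1 clause boundary (Ø).
It functions as the subject of "insisted", so the gap sits immediately after word 5 ("mentioned").
Base order: An auditor has mentioned that who had insisted a coach announced that Ida replaced the device on Friday.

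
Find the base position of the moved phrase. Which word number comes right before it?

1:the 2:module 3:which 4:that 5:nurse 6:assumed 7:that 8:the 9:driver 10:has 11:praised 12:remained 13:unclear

The displaced element is "the module" (word 2).
It is linked across 1 clause boundary (that).
It functions as the direct object of "praised", so the gap sits immediately after word 11 ("praised").
Base order: That nurse assumed that the driver has praised the module.

11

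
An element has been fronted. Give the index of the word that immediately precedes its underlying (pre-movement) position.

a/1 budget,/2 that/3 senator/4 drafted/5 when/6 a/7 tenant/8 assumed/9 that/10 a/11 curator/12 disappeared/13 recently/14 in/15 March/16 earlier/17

5

The displaced element is "a budget" (word 2).
It functions as the direct object of "drafted", so the gap sits immediately after word 5 ("drafted").
Base order: That senator drafted a budget when a tenant assumed that a curator disappeared recently in March earlier.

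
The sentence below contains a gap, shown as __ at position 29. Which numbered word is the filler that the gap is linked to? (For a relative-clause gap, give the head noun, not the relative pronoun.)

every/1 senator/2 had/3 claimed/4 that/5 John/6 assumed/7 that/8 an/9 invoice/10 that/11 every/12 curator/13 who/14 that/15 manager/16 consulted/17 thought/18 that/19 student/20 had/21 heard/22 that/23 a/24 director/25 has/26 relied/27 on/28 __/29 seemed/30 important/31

The gap at 29 is the prepositional object of "relied", inside a relative clause.
The relative pronoun is "that" (word 11); it is bound by the head noun immediately before it.
Its filler is the head noun "invoice", at word 10.

10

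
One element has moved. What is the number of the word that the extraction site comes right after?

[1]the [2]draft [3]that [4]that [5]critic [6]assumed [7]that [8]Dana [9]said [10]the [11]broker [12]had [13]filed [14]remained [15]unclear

13

The displaced element is "the draft" (word 2).
It is linked across 2 clause boundaries (that → Ø).
It functions as the direct object of "filed", so the gap sits immediately after word 13 ("filed").
Base order: That critic assumed that Dana said the broker had filed the draft.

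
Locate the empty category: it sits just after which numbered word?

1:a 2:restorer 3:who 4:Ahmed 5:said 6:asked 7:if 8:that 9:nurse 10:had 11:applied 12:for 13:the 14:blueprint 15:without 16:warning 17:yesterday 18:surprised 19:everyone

5

The displaced element is "a restorer" (word 2).
It is linked across 1 clause boundary (Ø).
It functions as the subject of "asked", so the gap sits immediately after word 5 ("said").
Base order: Ahmed said that a restorer asked if that nurse had applied for the blueprint without warning yesterday.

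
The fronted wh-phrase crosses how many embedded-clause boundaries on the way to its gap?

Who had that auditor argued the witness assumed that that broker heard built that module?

"who" is extracted from the subject of "built".
Boundaries crossed, outermost first: [Ø], [that], [Ø] — 3 in total.

3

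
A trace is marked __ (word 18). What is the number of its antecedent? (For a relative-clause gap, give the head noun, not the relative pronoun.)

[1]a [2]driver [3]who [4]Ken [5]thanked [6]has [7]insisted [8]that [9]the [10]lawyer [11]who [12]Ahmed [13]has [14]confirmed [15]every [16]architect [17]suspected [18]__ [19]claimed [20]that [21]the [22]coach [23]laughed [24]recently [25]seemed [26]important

10

The gap at 18 is the subject of "claimed", inside a relative clause.
The relative pronoun is "who" (word 11); it is bound by the head noun immediately before it.
Its filler is the head noun "lawyer", at word 10.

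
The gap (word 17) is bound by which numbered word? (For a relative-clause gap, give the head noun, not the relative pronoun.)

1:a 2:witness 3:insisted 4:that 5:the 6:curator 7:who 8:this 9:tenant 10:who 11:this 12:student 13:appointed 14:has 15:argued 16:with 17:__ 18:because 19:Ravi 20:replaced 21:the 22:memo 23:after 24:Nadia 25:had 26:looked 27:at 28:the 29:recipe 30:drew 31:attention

The gap at 17 is the prepositional object of "argued", inside a relative clause.
The relative pronoun is "who" (word 7); it is bound by the head noun immediately before it.
Its filler is the head noun "curator", at word 6.

6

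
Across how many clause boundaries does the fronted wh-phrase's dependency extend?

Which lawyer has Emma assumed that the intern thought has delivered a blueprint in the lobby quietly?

2

"which lawyer" is extracted from the subject of "delivered".
Boundaries crossed, outermost first: [that], [Ø] — 2 in total.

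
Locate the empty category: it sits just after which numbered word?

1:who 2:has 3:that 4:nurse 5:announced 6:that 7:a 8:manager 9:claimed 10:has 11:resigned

The displaced element is "who" (word 1).
It is linked across 2 clause boundaries (that → Ø).
It functions as the subject of "resigned", so the gap sits immediately after word 9 ("claimed").
Base order: That nurse has announced that a manager claimed that who has resigned.

9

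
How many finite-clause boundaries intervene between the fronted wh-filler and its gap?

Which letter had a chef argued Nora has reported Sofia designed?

2

"which letter" is extracted from the object of "designed".
Boundaries crossed, outermost first: [Ø], [Ø] — 2 in total.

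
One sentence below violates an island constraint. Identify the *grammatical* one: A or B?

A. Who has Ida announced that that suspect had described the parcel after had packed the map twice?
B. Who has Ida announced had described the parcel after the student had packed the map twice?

In A, the wh-phrase is extracted from inside an adjunct island (introduced by "after"), which blocks movement.
In B, the extraction path crosses only that-complement boundaries, which are transparent.
So B is grammatical.

B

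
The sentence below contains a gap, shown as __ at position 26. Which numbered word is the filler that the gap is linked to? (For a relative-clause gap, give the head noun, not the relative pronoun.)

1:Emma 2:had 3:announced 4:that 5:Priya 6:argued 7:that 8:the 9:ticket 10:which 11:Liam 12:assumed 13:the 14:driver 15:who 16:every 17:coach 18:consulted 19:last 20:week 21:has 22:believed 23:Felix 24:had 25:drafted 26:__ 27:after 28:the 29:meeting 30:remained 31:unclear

9

The gap at 26 is the object of "drafted", inside a relative clause.
The relative pronoun is "which" (word 10); it is bound by the head noun immediately before it.
Its filler is the head noun "ticket", at word 9.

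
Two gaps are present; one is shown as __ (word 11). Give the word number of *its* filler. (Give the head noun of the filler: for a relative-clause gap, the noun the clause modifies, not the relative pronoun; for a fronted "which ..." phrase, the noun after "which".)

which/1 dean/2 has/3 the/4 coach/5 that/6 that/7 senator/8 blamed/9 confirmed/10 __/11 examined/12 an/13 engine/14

2

The marked gap is the subject of "examined".
Its filler is the fronted wh-phrase "which dean", at word 2.
(The other dependency links word 5 to a gap after word 9.)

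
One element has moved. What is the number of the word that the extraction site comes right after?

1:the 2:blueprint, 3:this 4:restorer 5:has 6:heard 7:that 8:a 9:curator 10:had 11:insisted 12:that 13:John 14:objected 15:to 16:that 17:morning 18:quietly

15

The displaced element is "the blueprint" (word 2).
It is linked across 2 clause boundaries (that → that).
It functions as the object of the preposition "to" of "objected", so the gap sits immediately after word 15 ("to").
Base order: This restorer has heard that a curator had insisted that John objected to the blueprint that morning quietly.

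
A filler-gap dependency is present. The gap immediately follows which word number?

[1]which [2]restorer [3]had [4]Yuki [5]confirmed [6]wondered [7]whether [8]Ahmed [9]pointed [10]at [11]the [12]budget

5

The displaced element is "which restorer" (word 2).
It is linked across 1 clause boundary (Ø).
It functions as the subject of "wondered", so the gap sits immediately after word 5 ("confirmed").
Base order: Yuki had confirmed that which restorer wondered whether Ahmed pointed at the budget.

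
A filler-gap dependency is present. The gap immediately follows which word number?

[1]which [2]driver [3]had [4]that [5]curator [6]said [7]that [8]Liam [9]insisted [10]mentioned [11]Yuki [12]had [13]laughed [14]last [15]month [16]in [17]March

The displaced element is "which driver" (word 2).
It is linked across 2 clause boundaries (that → Ø).
It functions as the subject of "mentioned", so the gap sits immediately after word 9 ("insisted").
Base order: That curator had said that Liam insisted that which driver mentioned Yuki had laughed last month in March.

9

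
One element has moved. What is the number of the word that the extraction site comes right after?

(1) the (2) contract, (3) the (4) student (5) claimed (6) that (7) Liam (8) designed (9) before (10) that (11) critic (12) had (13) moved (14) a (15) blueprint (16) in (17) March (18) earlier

The displaced element is "the contract" (word 2).
It is linked across 1 clause boundary (that).
It functions as the direct object of "designed", so the gap sits immediately after word 8 ("designed").
Base order: The student claimed that Liam designed the contract before that critic had moved a blueprint in March earlier.

8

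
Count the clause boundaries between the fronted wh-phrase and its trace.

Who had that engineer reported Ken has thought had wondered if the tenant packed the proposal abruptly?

"who" is extracted from the subject of "wondered".
Boundaries crossed, outermost first: [Ø], [Ø] — 2 in total.

2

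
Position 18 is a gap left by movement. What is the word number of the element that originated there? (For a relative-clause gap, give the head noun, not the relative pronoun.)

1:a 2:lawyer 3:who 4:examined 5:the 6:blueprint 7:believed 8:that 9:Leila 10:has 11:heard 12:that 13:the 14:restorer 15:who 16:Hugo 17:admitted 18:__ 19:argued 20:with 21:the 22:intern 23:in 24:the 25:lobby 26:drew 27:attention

The gap at 18 is the subject of "argued", inside a relative clause.
The relative pronoun is "who" (word 15); it is bound by the head noun immediately before it.
Its filler is the head noun "restorer", at word 14.

14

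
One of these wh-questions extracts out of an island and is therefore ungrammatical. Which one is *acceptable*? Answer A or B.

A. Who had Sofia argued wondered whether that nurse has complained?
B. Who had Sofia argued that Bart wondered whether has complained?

In B, the wh-phrase is extracted from inside a wh-island (introduced by "whether"), which blocks movement.
In A, the extraction path crosses only that-complement boundaries, which are transparent.
So A is grammatical.

A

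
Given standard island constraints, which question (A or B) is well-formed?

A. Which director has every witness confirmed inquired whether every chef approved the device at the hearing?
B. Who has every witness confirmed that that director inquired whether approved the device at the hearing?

A

In B, the wh-phrase is extracted from inside a wh-island (introduced by "whether"), which blocks movement.
In A, the extraction path crosses only that-complement boundaries, which are transparent.
So A is grammatical.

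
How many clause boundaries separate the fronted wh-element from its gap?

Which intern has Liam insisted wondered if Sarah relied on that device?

1

"which intern" is extracted from the subject of "wondered".
Boundaries crossed, outermost first: [Ø] — 1 in total.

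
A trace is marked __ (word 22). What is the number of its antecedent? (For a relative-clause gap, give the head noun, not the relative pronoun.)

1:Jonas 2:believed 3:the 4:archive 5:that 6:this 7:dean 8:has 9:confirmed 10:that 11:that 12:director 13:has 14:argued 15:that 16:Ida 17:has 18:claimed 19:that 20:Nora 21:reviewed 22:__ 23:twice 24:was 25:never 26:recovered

The gap at 22 is the object of "reviewed", inside a relative clause.
The relative pronoun is "that" (word 5); it is bound by the head noun immediately before it.
Its filler is the head noun "archive", at word 4.

4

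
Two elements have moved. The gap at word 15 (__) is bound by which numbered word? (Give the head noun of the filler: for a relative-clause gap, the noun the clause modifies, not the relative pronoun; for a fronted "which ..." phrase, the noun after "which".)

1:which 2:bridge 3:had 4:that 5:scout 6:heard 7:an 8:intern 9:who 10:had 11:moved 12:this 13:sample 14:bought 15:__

2

The marked gap is the direct object of "bought".
Its filler is the fronted wh-phrase "which bridge", at word 2.
(The other dependency links word 8 to a gap after word 9.)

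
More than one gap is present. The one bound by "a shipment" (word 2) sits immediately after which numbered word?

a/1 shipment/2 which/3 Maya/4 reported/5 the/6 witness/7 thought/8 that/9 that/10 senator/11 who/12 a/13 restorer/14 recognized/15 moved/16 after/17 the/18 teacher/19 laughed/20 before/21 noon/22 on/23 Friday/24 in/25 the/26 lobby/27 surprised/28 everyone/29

The displaced element is "a shipment" (word 2).
It is linked across 2 clause boundaries (Ø → that).
It functions as the direct object of "moved", so the gap sits immediately after word 16 ("moved").
Base order: Maya reported the witness thought that that senator who a restorer recognized moved a shipment after the teacher laughed before noon on Friday in the lobby.

16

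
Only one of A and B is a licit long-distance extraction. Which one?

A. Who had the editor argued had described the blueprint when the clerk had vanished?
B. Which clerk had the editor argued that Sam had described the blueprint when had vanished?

A

In B, the wh-phrase is extracted from inside an adjunct island (introduced by "when"), which blocks movement.
In A, the extraction path crosses only that-complement boundaries, which are transparent.
So A is grammatical.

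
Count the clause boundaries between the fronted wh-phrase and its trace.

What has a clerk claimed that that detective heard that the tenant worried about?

"what" is extracted from the PP object of "worried".
Boundaries crossed, outermost first: [that], [that] — 2 in total.

2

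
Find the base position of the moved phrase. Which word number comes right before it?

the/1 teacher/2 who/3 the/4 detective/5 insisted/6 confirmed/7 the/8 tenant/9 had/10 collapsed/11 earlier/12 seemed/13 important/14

The displaced element is "the teacher" (word 2).
It is linked across 1 clause boundary (Ø).
It functions as the subject of "confirmed", so the gap sits immediately after word 6 ("insisted").
Base order: The detective insisted that the teacher confirmed the tenant had collapsed earlier.

6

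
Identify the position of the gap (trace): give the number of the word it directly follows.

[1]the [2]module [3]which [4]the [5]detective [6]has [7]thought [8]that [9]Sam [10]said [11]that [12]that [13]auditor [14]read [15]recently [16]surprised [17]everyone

14

The displaced element is "the module" (word 2).
It is linked across 2 clause boundaries (that → that).
It functions as the direct object of "read", so the gap sits immediately after word 14 ("read").
Base order: The detective has thought that Sam said that that auditor read the module recently.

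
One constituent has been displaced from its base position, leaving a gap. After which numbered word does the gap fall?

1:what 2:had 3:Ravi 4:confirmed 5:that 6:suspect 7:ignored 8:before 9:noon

7

The displaced element is "what" (word 1).
It is linked across 1 clause boundary (Ø).
It functions as the direct object of "ignored", so the gap sits immediately after word 7 ("ignored").
Base order: Ravi had confirmed that suspect ignored what before noon.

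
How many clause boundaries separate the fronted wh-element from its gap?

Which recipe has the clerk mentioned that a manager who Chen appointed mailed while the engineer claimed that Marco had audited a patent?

"which recipe" is extracted from the object of "mailed".
Boundaries crossed, outermost first: [that] — 1 in total.

1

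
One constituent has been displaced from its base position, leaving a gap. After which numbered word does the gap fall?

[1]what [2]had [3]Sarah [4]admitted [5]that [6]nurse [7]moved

7

The displaced element is "what" (word 1).
It is linked across 1 clause boundary (Ø).
It functions as the direct object of "moved", so the gap sits immediately after word 7 ("moved").
Base order: Sarah had admitted that nurse moved what.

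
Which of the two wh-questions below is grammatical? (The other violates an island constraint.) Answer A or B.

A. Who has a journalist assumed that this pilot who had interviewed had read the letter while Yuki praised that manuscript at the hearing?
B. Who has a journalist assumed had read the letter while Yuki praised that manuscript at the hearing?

In A, the wh-phrase is extracted from inside a complex-NP island (relative clause) (introduced by "who"), which blocks movement.
In B, the extraction path crosses only that-complement boundaries, which are transparent.
So B is grammatical.

B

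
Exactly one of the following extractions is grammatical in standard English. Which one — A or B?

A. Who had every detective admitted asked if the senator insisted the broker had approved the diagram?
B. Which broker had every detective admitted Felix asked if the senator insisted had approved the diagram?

A

In B, the wh-phrase is extracted from inside a wh-island (introduced by "if"), which blocks movement.
In A, the extraction path crosses only that-complement boundaries, which are transparent.
So A is grammatical.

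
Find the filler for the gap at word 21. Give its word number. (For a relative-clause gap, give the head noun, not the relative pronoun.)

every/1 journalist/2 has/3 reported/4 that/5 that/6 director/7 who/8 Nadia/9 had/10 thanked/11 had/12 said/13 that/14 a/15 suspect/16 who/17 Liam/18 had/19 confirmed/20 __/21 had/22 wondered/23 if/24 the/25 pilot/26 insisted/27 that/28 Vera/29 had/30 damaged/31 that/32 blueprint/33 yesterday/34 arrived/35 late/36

The gap at 21 is the subject of "wondered", inside a relative clause.
The relative pronoun is "who" (word 17); it is bound by the head noun immediately before it.
Its filler is the head noun "suspect", at word 16.

16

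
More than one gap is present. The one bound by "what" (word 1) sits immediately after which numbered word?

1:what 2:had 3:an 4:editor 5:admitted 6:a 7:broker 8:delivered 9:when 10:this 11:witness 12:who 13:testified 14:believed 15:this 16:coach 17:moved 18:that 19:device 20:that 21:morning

8

The displaced element is "what" (word 1).
It is linked across 1 clause boundary (Ø).
It functions as the direct object of "delivered", so the gap sits immediately after word 8 ("delivered").
Base order: An editor had admitted a broker delivered what when this witness who testified believed this coach moved that device that morning.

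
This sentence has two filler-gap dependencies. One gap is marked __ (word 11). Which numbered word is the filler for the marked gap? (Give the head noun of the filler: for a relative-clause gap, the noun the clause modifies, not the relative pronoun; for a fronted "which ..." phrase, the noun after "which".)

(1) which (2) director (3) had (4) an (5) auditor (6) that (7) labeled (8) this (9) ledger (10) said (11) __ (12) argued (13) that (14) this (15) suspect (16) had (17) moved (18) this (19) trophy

2

The marked gap is the subject of "argued".
Its filler is the fronted wh-phrase "which director", at word 2.
(The other dependency links word 5 to a gap after word 6.)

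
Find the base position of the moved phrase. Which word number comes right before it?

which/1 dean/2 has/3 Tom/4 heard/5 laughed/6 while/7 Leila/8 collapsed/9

The displaced element is "which dean" (word 2).
It is linked across 1 clause boundary (Ø).
It functions as the subject of "laughed", so the gap sits immediately after word 5 ("heard").
Base order: Tom has heard that which dean laughed while Leila collapsed.

5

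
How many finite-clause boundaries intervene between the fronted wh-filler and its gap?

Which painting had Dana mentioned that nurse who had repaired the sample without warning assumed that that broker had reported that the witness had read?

3

"which painting" is extracted from the object of "read".
Boundaries crossed, outermost first: [Ø], [that], [that] — 3 in total.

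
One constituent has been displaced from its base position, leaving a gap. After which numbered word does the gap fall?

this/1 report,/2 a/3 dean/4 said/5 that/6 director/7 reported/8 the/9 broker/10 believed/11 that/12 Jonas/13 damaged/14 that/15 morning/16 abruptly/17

14

The displaced element is "this report" (word 2).
It is linked across 3 clause boundaries (Ø → Ø → that).
It functions as the direct object of "damaged", so the gap sits immediately after word 14 ("damaged").
Base order: A dean said that director reported the broker believed that Jonas damaged this report that morning abruptly.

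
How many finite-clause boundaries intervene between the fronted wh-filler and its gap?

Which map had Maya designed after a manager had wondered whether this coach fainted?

0

"which map" originates inside the matrix clause — no clause boundary is crossed.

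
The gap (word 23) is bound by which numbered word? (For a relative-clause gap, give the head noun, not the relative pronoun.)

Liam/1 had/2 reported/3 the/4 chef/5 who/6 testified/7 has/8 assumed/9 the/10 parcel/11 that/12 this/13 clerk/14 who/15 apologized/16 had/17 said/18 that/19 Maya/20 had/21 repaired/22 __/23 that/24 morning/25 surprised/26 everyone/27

11

The gap at 23 is the object of "repaired", inside a relative clause.
The relative pronoun is "that" (word 12); it is bound by the head noun immediately before it.
Its filler is the head noun "parcel", at word 11.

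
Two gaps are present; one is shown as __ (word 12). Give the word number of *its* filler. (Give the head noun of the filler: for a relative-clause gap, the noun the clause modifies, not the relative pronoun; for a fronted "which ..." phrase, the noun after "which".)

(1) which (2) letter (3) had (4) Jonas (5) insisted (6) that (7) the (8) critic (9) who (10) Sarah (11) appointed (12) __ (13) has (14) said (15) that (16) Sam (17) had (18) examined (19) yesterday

8

The marked gap is inside the relative clause, the direct object of "appointed".
Its filler is the head noun "critic" (via "who"), at word 8.
(The other dependency links word 2 to a gap after word 18.)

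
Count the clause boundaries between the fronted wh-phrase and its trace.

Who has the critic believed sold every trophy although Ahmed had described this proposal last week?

1

"who" is extracted from the subject of "sold".
Boundaries crossed, outermost first: [Ø] — 1 in total.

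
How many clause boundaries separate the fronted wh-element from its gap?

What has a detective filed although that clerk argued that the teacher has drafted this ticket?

0

"what" originates inside the matrix clause — no clause boundary is crossed.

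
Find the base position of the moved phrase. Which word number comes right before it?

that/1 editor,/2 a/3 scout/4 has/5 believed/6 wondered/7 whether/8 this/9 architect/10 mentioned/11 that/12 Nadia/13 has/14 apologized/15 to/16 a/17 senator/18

The displaced element is "that editor" (word 2).
It is linked across 1 clause boundary (Ø).
It functions as the subject of "wondered", so the gap sits immediately after word 6 ("believed").
Base order: A scout has believed that that editor wondered whether this architect mentioned that Nadia has apologized to a senator.

6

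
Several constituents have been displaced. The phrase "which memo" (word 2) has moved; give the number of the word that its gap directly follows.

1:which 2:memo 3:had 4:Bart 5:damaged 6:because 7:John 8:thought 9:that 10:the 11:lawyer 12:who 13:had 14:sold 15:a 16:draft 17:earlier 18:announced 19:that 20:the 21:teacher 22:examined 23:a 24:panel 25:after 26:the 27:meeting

The displaced element is "which memo" (word 2).
It functions as the direct object of "damaged", so the gap sits immediately after word 5 ("damaged").
Base order: Bart had damaged which memo because John thought that the lawyer who had sold a draft earlier announced that the teacher examined a panel after the meeting.

5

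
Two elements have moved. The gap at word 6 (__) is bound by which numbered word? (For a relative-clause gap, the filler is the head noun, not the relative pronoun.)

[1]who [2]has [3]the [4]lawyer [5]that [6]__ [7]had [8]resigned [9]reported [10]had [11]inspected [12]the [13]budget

The marked gap is inside the relative clause, the subject of "resigned".
Its filler is the head noun "lawyer" (via "that"), at word 4.
(The other dependency links word 1 to a gap after word 9.)

4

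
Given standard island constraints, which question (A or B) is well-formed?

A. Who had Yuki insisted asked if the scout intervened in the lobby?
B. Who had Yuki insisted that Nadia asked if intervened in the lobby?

A

In B, the wh-phrase is extracted from inside a wh-island (introduced by "if"), which blocks movement.
In A, the extraction path crosses only that-complement boundaries, which are transparent.
So A is grammatical.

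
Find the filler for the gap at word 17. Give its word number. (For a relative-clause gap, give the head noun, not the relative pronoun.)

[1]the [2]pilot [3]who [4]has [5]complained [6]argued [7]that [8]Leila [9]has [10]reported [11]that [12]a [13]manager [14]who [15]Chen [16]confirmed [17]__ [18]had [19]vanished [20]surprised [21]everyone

The gap at 17 is the subject of "vanished", inside a relative clause.
The relative pronoun is "who" (word 14); it is bound by the head noun immediately before it.
Its filler is the head noun "manager", at word 13.

13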